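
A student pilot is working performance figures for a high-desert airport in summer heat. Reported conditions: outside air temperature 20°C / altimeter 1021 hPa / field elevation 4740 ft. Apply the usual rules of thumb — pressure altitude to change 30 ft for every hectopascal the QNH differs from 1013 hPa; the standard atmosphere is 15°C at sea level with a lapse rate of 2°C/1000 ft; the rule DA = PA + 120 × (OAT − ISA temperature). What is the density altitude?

6180 ft

Pressure altitude = 4740 + (1013 − 1021) × 30 = 4740 + (-240) = 4500 ft.
ISA temperature at 4500 ft = 15 − 2 × (4500/1000) = 6°C.
ISA deviation = 20 − 6 = +14°C.
Density altitude = 4500 + 120 × (14) = 6180 ft.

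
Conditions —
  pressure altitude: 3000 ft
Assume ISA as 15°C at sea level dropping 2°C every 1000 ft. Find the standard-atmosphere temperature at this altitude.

9°C

ISA temperature = 15 − 2 × (3000/1000) = 15 − 6 = 9°C.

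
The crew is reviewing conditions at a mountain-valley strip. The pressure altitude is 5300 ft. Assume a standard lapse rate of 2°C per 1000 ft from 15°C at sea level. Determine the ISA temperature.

4.4°C

ISA temperature = 15 − 2 × (5300/1000) = 15 − 10.6 = 4.4°C.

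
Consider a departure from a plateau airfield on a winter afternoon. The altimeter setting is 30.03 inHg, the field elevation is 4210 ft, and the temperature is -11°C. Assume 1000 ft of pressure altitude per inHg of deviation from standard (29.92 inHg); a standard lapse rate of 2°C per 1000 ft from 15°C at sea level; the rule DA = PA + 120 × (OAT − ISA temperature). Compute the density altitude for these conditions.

Pressure altitude = 4210 + (29.92 − 30.03) × 1000 = 4210 + (-110) = 4100 ft.
ISA temperature at 4100 ft = 15 − 2 × (4100/1000) = 6.8°C.
ISA deviation = -11 − 6.8 = -17.8°C.
Density altitude = 4100 + 120 × (-17.8) = 1964 ft.

1964 ft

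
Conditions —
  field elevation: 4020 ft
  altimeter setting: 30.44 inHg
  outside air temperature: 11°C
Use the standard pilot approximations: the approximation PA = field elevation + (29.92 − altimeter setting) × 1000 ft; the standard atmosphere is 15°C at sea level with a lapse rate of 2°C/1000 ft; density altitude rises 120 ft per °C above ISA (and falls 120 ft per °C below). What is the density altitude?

Pressure altitude = 4020 + (29.92 − 30.44) × 1000 = 4020 + (-520) = 3500 ft.
ISA temperature at 3500 ft = 15 − 2 × (3500/1000) = 8°C.
ISA deviation = 11 − 8 = +3°C.
Density altitude = 3500 + 120 × (3) = 3860 ft.

3860 ft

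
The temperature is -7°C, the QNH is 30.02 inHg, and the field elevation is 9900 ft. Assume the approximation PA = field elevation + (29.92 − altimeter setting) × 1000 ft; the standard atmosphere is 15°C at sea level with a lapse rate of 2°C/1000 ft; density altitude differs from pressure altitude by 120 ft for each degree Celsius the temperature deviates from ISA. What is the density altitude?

9512 ft

Pressure altitude = 9900 + (29.92 − 30.02) × 1000 = 9900 + (-100) = 9800 ft.
ISA temperature at 9800 ft = 15 − 2 × (9800/1000) = -4.6°C.
ISA deviation = -7 − (-4.6) = -2.4°C.
Density altitude = 9800 + 120 × (-2.4) = 9512 ft.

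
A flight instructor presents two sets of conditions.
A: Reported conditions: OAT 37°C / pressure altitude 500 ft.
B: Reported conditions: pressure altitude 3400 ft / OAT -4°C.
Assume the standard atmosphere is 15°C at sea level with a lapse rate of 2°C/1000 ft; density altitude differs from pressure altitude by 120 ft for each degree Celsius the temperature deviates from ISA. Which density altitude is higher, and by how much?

A by 1324 ft

A: ISA temp = 14°C, deviation +23°C, DA = 500 + 120 × 23 = 3260 ft.
B: ISA temp = 8.2°C, deviation -12.2°C, DA = 3400 + 120 × (-12.2) = 1936 ft.
A is higher by 3260 − 1936 = 1324 ft.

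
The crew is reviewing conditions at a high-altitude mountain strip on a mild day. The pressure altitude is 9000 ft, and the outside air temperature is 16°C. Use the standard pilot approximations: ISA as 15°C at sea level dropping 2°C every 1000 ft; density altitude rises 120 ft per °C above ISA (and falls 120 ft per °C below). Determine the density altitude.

11280 ft

ISA temperature at 9000 ft = 15 − 2 × (9000/1000) = -3°C.
ISA deviation = 16 − (-3) = +19°C.
Density altitude = 9000 + 120 × (19) = 9000 + (+2280) = 11280 ft.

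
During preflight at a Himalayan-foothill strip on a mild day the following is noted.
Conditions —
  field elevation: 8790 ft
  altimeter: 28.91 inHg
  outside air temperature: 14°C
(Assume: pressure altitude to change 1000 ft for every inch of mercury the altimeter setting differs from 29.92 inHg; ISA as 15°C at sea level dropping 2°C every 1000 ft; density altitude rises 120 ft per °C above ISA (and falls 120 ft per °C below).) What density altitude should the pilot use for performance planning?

12032 ft

Pressure altitude = 8790 + (29.92 − 28.91) × 1000 = 8790 + (+1010) = 9800 ft.
ISA temperature at 9800 ft = 15 − 2 × (9800/1000) = -4.6°C.
ISA deviation = 14 − (-4.6) = +18.6°C.
Density altitude = 9800 + 120 × (18.6) = 12032 ft.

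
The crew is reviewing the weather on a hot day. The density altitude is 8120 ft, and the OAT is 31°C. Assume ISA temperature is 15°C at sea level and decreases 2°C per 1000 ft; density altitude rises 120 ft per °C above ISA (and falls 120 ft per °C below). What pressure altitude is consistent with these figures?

5000 ft

DA = PA + 120 × (OAT − (15 − 2·PA/1000)) = PA + 120·OAT − 1800 + 0.24·PA = 1.24·PA + 120·OAT − 1800.
So 1.24·PA = 8120 − 120 × 31 + 1800 = 6200.
PA = 6200 / 1.24 = 5000 ft.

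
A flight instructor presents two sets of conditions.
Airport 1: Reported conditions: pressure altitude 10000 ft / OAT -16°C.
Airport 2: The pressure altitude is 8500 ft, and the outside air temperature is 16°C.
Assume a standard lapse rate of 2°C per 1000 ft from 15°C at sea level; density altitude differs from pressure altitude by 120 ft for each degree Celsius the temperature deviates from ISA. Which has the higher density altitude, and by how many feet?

Airport 2 by 1980 ft

Airport 1: ISA temp = -5°C, deviation -11°C, DA = 10000 + 120 × (-11) = 8680 ft.
Airport 2: ISA temp = -2°C, deviation +18°C, DA = 8500 + 120 × 18 = 10660 ft.
Airport 2 is higher by 10660 − 8680 = 1980 ft.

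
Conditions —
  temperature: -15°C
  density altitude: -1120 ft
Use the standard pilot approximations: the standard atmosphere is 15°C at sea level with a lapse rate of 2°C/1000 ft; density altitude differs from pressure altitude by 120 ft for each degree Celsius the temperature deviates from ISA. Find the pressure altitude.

2000 ft

DA = PA + 120 × (OAT − (15 − 2·PA/1000)) = PA + 120·OAT − 1800 + 0.24·PA = 1.24·PA + 120·OAT − 1800.
So 1.24·PA = -1120 − 120 × (-15) + 1800 = 2480.
PA = 2480 / 1.24 = 2000 ft.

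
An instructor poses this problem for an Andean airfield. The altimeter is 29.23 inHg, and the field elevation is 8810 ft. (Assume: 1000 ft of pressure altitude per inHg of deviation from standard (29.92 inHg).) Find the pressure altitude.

9500 ft

Pressure correction = (29.92 − 29.23) × 1000 = +690 ft.
Pressure altitude = 8810 + (+690) = 9500 ft.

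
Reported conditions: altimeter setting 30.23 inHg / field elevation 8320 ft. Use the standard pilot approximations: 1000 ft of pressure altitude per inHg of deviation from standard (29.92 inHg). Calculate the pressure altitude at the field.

Pressure correction = (29.92 − 30.23) × 1000 = -310 ft.
Pressure altitude = 8320 + (-310) = 8010 ft.

8010 ft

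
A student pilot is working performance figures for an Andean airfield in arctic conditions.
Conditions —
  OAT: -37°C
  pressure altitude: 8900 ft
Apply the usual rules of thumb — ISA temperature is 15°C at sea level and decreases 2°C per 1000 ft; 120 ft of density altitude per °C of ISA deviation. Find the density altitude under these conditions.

4796 ft

ISA temperature at 8900 ft = 15 − 2 × (8900/1000) = -2.8°C.
ISA deviation = -37 − (-2.8) = -34.2°C.
Density altitude = 8900 + 120 × (-34.2) = 8900 + (-4104) = 4796 ft.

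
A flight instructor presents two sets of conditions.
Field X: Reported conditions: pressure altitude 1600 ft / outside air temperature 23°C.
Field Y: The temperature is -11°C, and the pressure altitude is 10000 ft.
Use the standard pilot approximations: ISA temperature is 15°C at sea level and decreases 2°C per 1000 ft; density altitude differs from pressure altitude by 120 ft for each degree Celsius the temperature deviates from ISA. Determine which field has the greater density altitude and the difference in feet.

Field Y by 6336 ft

Field X: ISA temp = 11.8°C, deviation +11.2°C, DA = 1600 + 120 × 11.2 = 2944 ft.
Field Y: ISA temp = -5°C, deviation -6°C, DA = 10000 + 120 × (-6) = 9280 ft.
Field Y is higher by 9280 − 2944 = 6336 ft.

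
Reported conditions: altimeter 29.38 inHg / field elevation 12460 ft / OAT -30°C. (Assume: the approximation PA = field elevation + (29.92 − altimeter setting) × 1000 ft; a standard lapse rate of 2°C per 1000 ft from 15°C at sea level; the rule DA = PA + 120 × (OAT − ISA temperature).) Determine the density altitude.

Pressure altitude = 12460 + (29.92 − 29.38) × 1000 = 12460 + (+540) = 13000 ft.
ISA temperature at 13000 ft = 15 − 2 × (13000/1000) = -11°C.
ISA deviation = -30 − (-11) = -19°C.
Density altitude = 13000 + 120 × (-19) = 10720 ft.

10720 ft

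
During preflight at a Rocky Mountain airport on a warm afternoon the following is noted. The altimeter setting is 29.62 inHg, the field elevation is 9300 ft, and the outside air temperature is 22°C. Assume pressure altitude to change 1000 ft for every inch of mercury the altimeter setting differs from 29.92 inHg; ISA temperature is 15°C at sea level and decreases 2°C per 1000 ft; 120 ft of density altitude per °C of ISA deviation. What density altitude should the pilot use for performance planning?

Pressure altitude = 9300 + (29.92 − 29.62) × 1000 = 9300 + (+300) = 9600 ft.
ISA temperature at 9600 ft = 15 − 2 × (9600/1000) = -4.2°C.
ISA deviation = 22 − (-4.2) = +26.2°C.
Density altitude = 9600 + 120 × (26.2) = 12744 ft.

12744 ft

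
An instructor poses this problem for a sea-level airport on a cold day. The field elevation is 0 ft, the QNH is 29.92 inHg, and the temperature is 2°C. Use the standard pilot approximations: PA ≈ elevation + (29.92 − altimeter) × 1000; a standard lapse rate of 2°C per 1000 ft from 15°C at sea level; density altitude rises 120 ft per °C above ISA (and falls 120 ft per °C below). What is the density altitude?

Pressure altitude = 0 + (29.92 − 29.92) × 1000 = 0 + (0) = 0 ft.
ISA temperature at 0 ft = 15 − 2 × (0/1000) = 15°C.
ISA deviation = 2 − 15 = -13°C.
Density altitude = 0 + 120 × (-13) = -1560 ft.

-1560 ft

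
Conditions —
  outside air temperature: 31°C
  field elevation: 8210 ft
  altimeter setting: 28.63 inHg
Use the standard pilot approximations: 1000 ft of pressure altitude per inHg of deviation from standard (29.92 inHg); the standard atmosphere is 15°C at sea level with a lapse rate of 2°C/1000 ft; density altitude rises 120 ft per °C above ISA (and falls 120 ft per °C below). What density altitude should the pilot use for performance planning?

Pressure altitude = 8210 + (29.92 − 28.63) × 1000 = 8210 + (+1290) = 9500 ft.
ISA temperature at 9500 ft = 15 − 2 × (9500/1000) = -4°C.
ISA deviation = 31 − (-4) = +35°C.
Density altitude = 9500 + 120 × (35) = 13700 ft.

13700 ft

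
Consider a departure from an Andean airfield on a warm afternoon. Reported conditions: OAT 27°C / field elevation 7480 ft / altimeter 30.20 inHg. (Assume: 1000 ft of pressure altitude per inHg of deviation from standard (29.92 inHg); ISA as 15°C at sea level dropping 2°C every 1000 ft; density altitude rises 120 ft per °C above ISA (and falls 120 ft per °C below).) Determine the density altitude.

Pressure altitude = 7480 + (29.92 − 30.20) × 1000 = 7480 + (-280) = 7200 ft.
ISA temperature at 7200 ft = 15 − 2 × (7200/1000) = 0.6°C.
ISA deviation = 27 − 0.6 = +26.4°C.
Density altitude = 7200 + 120 × (26.4) = 10368 ft.

10368 ft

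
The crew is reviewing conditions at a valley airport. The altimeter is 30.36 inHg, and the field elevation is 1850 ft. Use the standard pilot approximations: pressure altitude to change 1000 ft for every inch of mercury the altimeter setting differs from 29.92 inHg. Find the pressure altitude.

1410 ft

Pressure correction = (29.92 − 30.36) × 1000 = -440 ft.
Pressure altitude = 1850 + (-440) = 1410 ft.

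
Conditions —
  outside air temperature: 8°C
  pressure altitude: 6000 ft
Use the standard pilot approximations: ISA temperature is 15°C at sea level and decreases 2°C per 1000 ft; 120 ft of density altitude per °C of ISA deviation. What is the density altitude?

ISA temperature at 6000 ft = 15 − 2 × (6000/1000) = 3°C.
ISA deviation = 8 − 3 = +5°C.
Density altitude = 6000 + 120 × (5) = 6000 + (+600) = 6600 ft.

6600 ft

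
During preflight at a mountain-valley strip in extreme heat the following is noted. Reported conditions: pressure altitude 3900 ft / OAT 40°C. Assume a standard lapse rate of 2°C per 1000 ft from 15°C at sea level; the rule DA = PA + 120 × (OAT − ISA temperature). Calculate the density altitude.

7836 ft

ISA temperature at 3900 ft = 15 − 2 × (3900/1000) = 7.2°C.
ISA deviation = 40 − 7.2 = +32.8°C.
Density altitude = 3900 + 120 × (32.8) = 3900 + (+3936) = 7836 ft.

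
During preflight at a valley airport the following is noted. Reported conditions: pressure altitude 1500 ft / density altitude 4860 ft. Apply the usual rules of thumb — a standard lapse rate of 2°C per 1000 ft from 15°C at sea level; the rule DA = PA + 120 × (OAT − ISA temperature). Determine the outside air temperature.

Density altitude − pressure altitude = 4860 − 1500 = +3360 ft.
At 120 ft/°C that is an ISA deviation of 3360/120 = +28°C.
ISA temperature at 1500 ft = 15 − 2 × (1500/1000) = 12°C.
OAT = ISA + deviation = 12 + (+28) = 40°C.

40°C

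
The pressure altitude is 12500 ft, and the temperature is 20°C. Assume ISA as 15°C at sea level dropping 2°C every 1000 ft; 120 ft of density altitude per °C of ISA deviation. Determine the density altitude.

ISA temperature at 12500 ft = 15 − 2 × (12500/1000) = -10°C.
ISA deviation = 20 − (-10) = +30°C.
Density altitude = 12500 + 120 × (30) = 12500 + (+3600) = 16100 ft.

16100 ft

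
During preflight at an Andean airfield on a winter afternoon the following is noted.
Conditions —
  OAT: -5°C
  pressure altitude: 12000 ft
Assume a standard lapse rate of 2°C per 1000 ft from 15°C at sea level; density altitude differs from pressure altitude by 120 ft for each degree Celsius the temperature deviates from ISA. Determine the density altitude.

ISA temperature at 12000 ft = 15 − 2 × (12000/1000) = -9°C.
ISA deviation = -5 − (-9) = +4°C.
Density altitude = 12000 + 120 × (4) = 12000 + (+480) = 12480 ft.

12480 ft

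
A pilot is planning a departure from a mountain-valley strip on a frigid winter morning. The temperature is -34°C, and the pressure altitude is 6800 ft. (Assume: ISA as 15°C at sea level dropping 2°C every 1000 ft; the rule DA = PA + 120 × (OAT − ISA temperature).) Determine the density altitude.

ISA temperature at 6800 ft = 15 − 2 × (6800/1000) = 1.4°C.
ISA deviation = -34 − 1.4 = -35.4°C.
Density altitude = 6800 + 120 × (-35.4) = 6800 + (-4248) = 2552 ft.

2552 ft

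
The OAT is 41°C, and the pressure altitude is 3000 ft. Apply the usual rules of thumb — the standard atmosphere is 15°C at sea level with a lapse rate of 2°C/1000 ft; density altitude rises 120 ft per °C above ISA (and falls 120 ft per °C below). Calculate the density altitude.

ISA temperature at 3000 ft = 15 − 2 × (3000/1000) = 9°C.
ISA deviation = 41 − 9 = +32°C.
Density altitude = 3000 + 120 × (32) = 3000 + (+3840) = 6840 ft.

6840 ft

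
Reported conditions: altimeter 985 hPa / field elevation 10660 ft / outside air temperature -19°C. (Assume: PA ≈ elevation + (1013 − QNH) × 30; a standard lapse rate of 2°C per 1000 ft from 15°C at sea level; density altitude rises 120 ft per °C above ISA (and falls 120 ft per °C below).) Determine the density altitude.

Pressure altitude = 10660 + (1013 − 985) × 30 = 10660 + (+840) = 11500 ft.
ISA temperature at 11500 ft = 15 − 2 × (11500/1000) = -8°C.
ISA deviation = -19 − (-8) = -11°C.
Density altitude = 11500 + 120 × (-11) = 10180 ft.

10180 ft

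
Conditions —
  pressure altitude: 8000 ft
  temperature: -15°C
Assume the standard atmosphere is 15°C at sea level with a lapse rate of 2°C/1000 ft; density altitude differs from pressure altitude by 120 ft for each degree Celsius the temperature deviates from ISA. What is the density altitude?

6320 ft

ISA temperature at 8000 ft = 15 − 2 × (8000/1000) = -1°C.
ISA deviation = -15 − (-1) = -14°C.
Density altitude = 8000 + 120 × (-14) = 8000 + (-1680) = 6320 ft.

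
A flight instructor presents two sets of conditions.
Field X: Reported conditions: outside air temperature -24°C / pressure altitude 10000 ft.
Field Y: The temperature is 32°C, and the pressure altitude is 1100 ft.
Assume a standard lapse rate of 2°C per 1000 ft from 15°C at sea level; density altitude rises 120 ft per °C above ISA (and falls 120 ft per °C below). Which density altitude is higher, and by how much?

Field X by 4316 ft

Field X: ISA temp = -5°C, deviation -19°C, DA = 10000 + 120 × (-19) = 7720 ft.
Field Y: ISA temp = 12.8°C, deviation +19.2°C, DA = 1100 + 120 × 19.2 = 3404 ft.
Field X is higher by 7720 − 3404 = 4316 ft.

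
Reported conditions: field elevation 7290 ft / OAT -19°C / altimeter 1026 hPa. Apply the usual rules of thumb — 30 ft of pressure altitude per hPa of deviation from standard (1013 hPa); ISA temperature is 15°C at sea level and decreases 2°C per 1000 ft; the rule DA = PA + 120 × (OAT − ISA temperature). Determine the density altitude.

Pressure altitude = 7290 + (1013 − 1026) × 30 = 7290 + (-390) = 6900 ft.
ISA temperature at 6900 ft = 15 − 2 × (6900/1000) = 1.2°C.
ISA deviation = -19 − 1.2 = -20.2°C.
Density altitude = 6900 + 120 × (-20.2) = 4476 ft.

4476 ft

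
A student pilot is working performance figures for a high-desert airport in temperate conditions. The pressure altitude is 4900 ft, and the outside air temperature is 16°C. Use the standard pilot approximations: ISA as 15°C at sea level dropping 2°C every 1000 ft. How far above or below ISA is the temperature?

ISA+10.8°C

ISA temperature at 4900 ft = 15 − 2 × (4900/1000) = 5.2°C.
Deviation = OAT − ISA = 16 − 5.2 = +10.8°C.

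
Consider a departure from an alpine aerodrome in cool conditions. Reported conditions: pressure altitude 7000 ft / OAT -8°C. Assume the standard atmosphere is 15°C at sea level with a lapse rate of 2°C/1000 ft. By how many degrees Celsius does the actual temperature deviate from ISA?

ISA-9°C

ISA temperature at 7000 ft = 15 − 2 × (7000/1000) = 1°C.
Deviation = OAT − ISA = -8 − 1 = -9°C.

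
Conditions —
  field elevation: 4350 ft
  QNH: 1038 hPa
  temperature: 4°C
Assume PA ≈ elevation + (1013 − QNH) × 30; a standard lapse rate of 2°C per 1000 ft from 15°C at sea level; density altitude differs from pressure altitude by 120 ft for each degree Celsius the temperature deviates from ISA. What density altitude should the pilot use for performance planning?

Pressure altitude = 4350 + (1013 − 1038) × 30 = 4350 + (-750) = 3600 ft.
ISA temperature at 3600 ft = 15 − 2 × (3600/1000) = 7.8°C.
ISA deviation = 4 − 7.8 = -3.8°C.
Density altitude = 3600 + 120 × (-3.8) = 3144 ft.

3144 ft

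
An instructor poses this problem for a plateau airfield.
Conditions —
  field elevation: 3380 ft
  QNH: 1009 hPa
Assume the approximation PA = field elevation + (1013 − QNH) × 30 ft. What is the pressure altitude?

Pressure correction = (1013 − 1009) × 30 = +120 ft.
Pressure altitude = 3380 + (+120) = 3500 ft.

3500 ft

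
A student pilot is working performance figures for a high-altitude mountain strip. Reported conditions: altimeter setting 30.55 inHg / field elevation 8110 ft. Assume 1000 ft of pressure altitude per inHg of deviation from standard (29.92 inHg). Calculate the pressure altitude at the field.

Pressure correction = (29.92 − 30.55) × 1000 = -630 ft.
Pressure altitude = 8110 + (-630) = 7480 ft.

7480 ft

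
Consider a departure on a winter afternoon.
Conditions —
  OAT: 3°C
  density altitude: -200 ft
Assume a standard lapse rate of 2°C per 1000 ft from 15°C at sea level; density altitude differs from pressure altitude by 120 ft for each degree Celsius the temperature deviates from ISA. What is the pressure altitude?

DA = PA + 120 × (OAT − (15 − 2·PA/1000)) = PA + 120·OAT − 1800 + 0.24·PA = 1.24·PA + 120·OAT − 1800.
So 1.24·PA = -200 − 120 × 3 + 1800 = 1240.
PA = 1240 / 1.24 = 1000 ft.

1000 ft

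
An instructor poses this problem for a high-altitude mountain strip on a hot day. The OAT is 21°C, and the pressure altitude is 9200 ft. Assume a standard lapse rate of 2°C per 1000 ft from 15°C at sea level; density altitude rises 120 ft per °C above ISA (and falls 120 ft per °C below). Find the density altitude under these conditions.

12128 ft

ISA temperature at 9200 ft = 15 − 2 × (9200/1000) = -3.4°C.
ISA deviation = 21 − (-3.4) = +24.4°C.
Density altitude = 9200 + 120 × (24.4) = 9200 + (+2928) = 12128 ft.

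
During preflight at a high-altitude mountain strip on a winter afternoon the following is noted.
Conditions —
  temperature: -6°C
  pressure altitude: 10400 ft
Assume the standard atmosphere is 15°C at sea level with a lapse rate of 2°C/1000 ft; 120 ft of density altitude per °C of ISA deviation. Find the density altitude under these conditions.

10376 ft

ISA temperature at 10400 ft = 15 − 2 × (10400/1000) = -5.8°C.
ISA deviation = -6 − (-5.8) = -0.2°C.
Density altitude = 10400 + 120 × (-0.2) = 10400 + (-24) = 10376 ft.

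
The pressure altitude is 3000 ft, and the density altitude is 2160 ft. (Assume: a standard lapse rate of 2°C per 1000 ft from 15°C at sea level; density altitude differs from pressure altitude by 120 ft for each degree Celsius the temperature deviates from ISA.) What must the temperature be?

2°C

Density altitude − pressure altitude = 2160 − 3000 = -840 ft.
At 120 ft/°C that is an ISA deviation of -840/120 = -7°C.
ISA temperature at 3000 ft = 15 − 2 × (3000/1000) = 9°C.
OAT = ISA + deviation = 9 + (-7) = 2°C.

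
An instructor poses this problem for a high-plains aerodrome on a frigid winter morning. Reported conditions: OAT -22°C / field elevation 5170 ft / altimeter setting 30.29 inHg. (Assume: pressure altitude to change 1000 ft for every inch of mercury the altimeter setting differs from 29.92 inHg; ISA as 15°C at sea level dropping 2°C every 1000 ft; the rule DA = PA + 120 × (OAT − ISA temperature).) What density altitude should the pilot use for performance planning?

1512 ft

Pressure altitude = 5170 + (29.92 − 30.29) × 1000 = 5170 + (-370) = 4800 ft.
ISA temperature at 4800 ft = 15 − 2 × (4800/1000) = 5.4°C.
ISA deviation = -22 − 5.4 = -27.4°C.
Density altitude = 4800 + 120 × (-27.4) = 1512 ft.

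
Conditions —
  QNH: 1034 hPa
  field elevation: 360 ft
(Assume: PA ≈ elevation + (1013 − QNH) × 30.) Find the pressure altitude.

Pressure correction = (1013 − 1034) × 30 = -630 ft.
Pressure altitude = 360 + (-630) = -270 ft.

-270 ft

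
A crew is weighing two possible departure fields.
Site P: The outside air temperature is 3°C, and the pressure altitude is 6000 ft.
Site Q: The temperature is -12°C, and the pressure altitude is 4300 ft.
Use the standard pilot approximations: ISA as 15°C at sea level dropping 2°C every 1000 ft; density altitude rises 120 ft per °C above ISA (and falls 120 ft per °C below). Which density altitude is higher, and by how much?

Site P by 3908 ft

Site P: ISA temp = 3°C, deviation 0°C, DA = 6000 + 120 × 0 = 6000 ft.
Site Q: ISA temp = 6.4°C, deviation -18.4°C, DA = 4300 + 120 × (-18.4) = 2092 ft.
Site P is higher by 6000 − 2092 = 3908 ft.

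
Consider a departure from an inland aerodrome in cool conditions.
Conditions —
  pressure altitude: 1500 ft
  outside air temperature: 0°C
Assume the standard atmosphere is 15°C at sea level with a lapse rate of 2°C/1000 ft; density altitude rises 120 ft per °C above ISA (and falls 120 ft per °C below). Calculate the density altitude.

60 ft

ISA temperature at 1500 ft = 15 − 2 × (1500/1000) = 12°C.
ISA deviation = 0 − 12 = -12°C.
Density altitude = 1500 + 120 × (-12) = 1500 + (-1440) = 60 ft.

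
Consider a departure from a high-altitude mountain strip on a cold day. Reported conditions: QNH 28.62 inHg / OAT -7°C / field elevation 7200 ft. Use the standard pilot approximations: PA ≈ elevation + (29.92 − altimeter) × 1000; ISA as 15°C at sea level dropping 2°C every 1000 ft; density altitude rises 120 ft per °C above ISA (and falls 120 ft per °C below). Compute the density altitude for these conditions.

Pressure altitude = 7200 + (29.92 − 28.62) × 1000 = 7200 + (+1300) = 8500 ft.
ISA temperature at 8500 ft = 15 − 2 × (8500/1000) = -2°C.
ISA deviation = -7 − (-2) = -5°C.
Density altitude = 8500 + 120 × (-5) = 7900 ft.

7900 ft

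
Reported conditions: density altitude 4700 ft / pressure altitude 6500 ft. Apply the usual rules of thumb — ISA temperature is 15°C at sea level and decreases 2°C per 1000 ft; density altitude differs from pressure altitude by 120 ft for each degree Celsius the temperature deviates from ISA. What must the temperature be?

-13°C

Density altitude − pressure altitude = 4700 − 6500 = -1800 ft.
At 120 ft/°C that is an ISA deviation of -1800/120 = -15°C.
ISA temperature at 6500 ft = 15 − 2 × (6500/1000) = 2°C.
OAT = ISA + deviation = 2 + (-15) = -13°C.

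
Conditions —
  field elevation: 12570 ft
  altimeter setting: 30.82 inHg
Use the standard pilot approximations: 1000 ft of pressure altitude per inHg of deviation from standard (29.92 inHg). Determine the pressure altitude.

Pressure correction = (29.92 − 30.82) × 1000 = -900 ft.
Pressure altitude = 12570 + (-900) = 11670 ft.

11670 ft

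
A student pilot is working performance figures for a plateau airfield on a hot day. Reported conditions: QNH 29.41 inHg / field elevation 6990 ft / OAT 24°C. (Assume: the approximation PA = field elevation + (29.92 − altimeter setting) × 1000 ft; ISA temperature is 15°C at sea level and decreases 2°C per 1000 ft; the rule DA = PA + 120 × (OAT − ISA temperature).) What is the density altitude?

Pressure altitude = 6990 + (29.92 − 29.41) × 1000 = 6990 + (+510) = 7500 ft.
ISA temperature at 7500 ft = 15 − 2 × (7500/1000) = 0°C.
ISA deviation = 24 − 0 = +24°C.
Density altitude = 7500 + 120 × (24) = 10380 ft.

10380 ft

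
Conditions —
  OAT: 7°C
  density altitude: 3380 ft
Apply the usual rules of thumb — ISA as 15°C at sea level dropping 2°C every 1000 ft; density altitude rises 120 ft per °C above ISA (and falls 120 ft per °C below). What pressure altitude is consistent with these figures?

DA = PA + 120 × (OAT − (15 − 2·PA/1000)) = PA + 120·OAT − 1800 + 0.24·PA = 1.24·PA + 120·OAT − 1800.
So 1.24·PA = 3380 − 120 × 7 + 1800 = 4340.
PA = 4340 / 1.24 = 3500 ft.

3500 ft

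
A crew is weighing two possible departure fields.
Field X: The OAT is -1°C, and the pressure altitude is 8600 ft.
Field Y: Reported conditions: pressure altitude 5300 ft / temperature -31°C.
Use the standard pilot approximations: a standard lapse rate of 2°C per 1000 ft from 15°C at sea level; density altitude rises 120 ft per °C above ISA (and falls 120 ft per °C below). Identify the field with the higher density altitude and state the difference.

Field X by 7692 ft

Field X: ISA temp = -2.2°C, deviation +1.2°C, DA = 8600 + 120 × 1.2 = 8744 ft.
Field Y: ISA temp = 4.4°C, deviation -35.4°C, DA = 5300 + 120 × (-35.4) = 1052 ft.
Field X is higher by 8744 − 1052 = 7692 ft.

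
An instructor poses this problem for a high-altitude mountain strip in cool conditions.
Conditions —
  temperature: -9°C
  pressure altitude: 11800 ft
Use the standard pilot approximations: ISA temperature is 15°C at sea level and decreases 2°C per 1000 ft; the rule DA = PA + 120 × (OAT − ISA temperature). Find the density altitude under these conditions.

ISA temperature at 11800 ft = 15 − 2 × (11800/1000) = -8.6°C.
ISA deviation = -9 − (-8.6) = -0.4°C.
Density altitude = 11800 + 120 × (-0.4) = 11800 + (-48) = 11752 ft.

11752 ft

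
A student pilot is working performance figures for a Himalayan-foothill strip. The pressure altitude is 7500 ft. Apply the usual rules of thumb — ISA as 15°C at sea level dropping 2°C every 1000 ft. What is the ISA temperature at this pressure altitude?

0°C

ISA temperature = 15 − 2 × (7500/1000) = 15 − 15 = 0°C.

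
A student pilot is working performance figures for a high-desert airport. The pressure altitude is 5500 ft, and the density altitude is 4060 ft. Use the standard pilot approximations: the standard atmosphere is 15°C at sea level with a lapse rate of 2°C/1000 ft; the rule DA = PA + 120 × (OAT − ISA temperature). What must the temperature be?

Density altitude − pressure altitude = 4060 − 5500 = -1440 ft.
At 120 ft/°C that is an ISA deviation of -1440/120 = -12°C.
ISA temperature at 5500 ft = 15 − 2 × (5500/1000) = 4°C.
OAT = ISA + deviation = 4 + (-12) = -8°C.

-8°C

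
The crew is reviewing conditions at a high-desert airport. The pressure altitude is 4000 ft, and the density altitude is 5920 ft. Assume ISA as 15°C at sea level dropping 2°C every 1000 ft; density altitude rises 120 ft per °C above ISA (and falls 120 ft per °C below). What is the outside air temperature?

Density altitude − pressure altitude = 5920 − 4000 = +1920 ft.
At 120 ft/°C that is an ISA deviation of 1920/120 = +16°C.
ISA temperature at 4000 ft = 15 − 2 × (4000/1000) = 7°C.
OAT = ISA + deviation = 7 + (+16) = 23°C.

23°C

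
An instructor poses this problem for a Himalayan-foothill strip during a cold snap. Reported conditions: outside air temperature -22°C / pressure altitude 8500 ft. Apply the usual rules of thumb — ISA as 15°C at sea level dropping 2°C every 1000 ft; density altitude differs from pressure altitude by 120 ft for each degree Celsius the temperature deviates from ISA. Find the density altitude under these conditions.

ISA temperature at 8500 ft = 15 − 2 × (8500/1000) = -2°C.
ISA deviation = -22 − (-2) = -20°C.
Density altitude = 8500 + 120 × (-20) = 8500 + (-2400) = 6100 ft.

6100 ft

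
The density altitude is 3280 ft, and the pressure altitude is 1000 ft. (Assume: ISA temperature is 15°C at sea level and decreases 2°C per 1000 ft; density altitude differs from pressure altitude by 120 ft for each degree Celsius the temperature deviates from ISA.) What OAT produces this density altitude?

32°C

Density altitude − pressure altitude = 3280 − 1000 = +2280 ft.
At 120 ft/°C that is an ISA deviation of 2280/120 = +19°C.
ISA temperature at 1000 ft = 15 − 2 × (1000/1000) = 13°C.
OAT = ISA + deviation = 13 + (+19) = 32°C.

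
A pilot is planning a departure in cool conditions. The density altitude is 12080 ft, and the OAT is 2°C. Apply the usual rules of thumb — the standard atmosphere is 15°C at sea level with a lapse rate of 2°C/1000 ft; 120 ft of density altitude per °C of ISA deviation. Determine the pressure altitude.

DA = PA + 120 × (OAT − (15 − 2·PA/1000)) = PA + 120·OAT − 1800 + 0.24·PA = 1.24·PA + 120·OAT − 1800.
So 1.24·PA = 12080 − 120 × 2 + 1800 = 13640.
PA = 13640 / 1.24 = 11000 ft.

11000 ft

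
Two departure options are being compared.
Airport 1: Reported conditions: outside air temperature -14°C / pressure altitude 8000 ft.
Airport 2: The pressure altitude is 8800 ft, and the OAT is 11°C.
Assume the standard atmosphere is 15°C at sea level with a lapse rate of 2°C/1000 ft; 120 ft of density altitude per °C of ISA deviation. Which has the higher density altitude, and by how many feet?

Airport 1: ISA temp = -1°C, deviation -13°C, DA = 8000 + 120 × (-13) = 6440 ft.
Airport 2: ISA temp = -2.6°C, deviation +13.6°C, DA = 8800 + 120 × 13.6 = 10432 ft.
Airport 2 is higher by 10432 − 6440 = 3992 ft.

Airport 2 by 3992 ft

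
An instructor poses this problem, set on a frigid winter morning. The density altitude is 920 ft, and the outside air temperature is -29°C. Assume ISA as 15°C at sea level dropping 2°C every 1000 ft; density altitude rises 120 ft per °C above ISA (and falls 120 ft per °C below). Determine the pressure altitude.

DA = PA + 120 × (OAT − (15 − 2·PA/1000)) = PA + 120·OAT − 1800 + 0.24·PA = 1.24·PA + 120·OAT − 1800.
So 1.24·PA = 920 − 120 × (-29) + 1800 = 6200.
PA = 6200 / 1.24 = 5000 ft.

5000 ft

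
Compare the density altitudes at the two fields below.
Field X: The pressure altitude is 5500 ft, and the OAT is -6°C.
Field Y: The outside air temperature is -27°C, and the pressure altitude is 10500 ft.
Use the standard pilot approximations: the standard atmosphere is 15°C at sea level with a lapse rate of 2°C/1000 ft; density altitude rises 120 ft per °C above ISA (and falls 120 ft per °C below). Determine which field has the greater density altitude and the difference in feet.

Field Y by 3680 ft

Field X: ISA temp = 4°C, deviation -10°C, DA = 5500 + 120 × (-10) = 4300 ft.
Field Y: ISA temp = -6°C, deviation -21°C, DA = 10500 + 120 × (-21) = 7980 ft.
Field Y is higher by 7980 − 4300 = 3680 ft.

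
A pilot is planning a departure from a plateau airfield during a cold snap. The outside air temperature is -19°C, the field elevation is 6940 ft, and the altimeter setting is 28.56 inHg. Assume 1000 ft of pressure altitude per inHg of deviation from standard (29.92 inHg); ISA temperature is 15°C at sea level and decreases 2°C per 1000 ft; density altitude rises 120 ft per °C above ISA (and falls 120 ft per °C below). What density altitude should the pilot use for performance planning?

Pressure altitude = 6940 + (29.92 − 28.56) × 1000 = 6940 + (+1360) = 8300 ft.
ISA temperature at 8300 ft = 15 − 2 × (8300/1000) = -1.6°C.
ISA deviation = -19 − (-1.6) = -17.4°C.
Density altitude = 8300 + 120 × (-17.4) = 6212 ft.

6212 ft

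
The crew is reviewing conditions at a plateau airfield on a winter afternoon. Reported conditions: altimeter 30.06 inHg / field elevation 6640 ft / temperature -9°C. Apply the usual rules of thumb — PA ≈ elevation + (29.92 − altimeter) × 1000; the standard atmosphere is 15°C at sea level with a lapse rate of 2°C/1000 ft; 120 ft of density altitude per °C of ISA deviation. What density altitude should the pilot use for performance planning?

Pressure altitude = 6640 + (29.92 − 30.06) × 1000 = 6640 + (-140) = 6500 ft.
ISA temperature at 6500 ft = 15 − 2 × (6500/1000) = 2°C.
ISA deviation = -9 − 2 = -11°C.
Density altitude = 6500 + 120 × (-11) = 5180 ft.

5180 ft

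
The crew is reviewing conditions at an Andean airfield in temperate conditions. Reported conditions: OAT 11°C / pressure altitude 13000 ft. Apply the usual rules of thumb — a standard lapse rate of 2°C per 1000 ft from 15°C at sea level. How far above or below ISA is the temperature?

ISA temperature at 13000 ft = 15 − 2 × (13000/1000) = -11°C.
Deviation = OAT − ISA = 11 − (-11) = +22°C.

ISA+22°C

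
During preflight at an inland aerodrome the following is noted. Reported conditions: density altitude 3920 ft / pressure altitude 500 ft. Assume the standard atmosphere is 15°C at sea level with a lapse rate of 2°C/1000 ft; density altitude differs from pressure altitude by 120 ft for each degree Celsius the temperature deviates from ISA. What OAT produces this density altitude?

Density altitude − pressure altitude = 3920 − 500 = +3420 ft.
At 120 ft/°C that is an ISA deviation of 3420/120 = +28.5°C.
ISA temperature at 500 ft = 15 − 2 × (500/1000) = 14°C.
OAT = ISA + deviation = 14 + (+28.5) = 42.5°C.

42.5°C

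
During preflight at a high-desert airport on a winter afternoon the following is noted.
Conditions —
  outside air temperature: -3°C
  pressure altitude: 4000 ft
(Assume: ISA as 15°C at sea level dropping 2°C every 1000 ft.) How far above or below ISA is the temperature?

ISA-10°C

ISA temperature at 4000 ft = 15 − 2 × (4000/1000) = 7°C.
Deviation = OAT − ISA = -3 − 7 = -10°C.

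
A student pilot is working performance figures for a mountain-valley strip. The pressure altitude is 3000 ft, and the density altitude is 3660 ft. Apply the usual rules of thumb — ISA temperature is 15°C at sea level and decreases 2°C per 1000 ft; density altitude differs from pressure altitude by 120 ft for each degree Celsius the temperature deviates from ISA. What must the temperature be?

14.5°C

Density altitude − pressure altitude = 3660 − 3000 = +660 ft.
At 120 ft/°C that is an ISA deviation of 660/120 = +5.5°C.
ISA temperature at 3000 ft = 15 − 2 × (3000/1000) = 9°C.
OAT = ISA + deviation = 9 + (+5.5) = 14.5°C.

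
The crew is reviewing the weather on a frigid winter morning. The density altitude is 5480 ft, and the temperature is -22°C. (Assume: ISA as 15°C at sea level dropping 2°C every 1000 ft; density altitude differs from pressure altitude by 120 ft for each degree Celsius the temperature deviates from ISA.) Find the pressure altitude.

8000 ft

DA = PA + 120 × (OAT − (15 − 2·PA/1000)) = PA + 120·OAT − 1800 + 0.24·PA = 1.24·PA + 120·OAT − 1800.
So 1.24·PA = 5480 − 120 × (-22) + 1800 = 9920.
PA = 9920 / 1.24 = 8000 ft.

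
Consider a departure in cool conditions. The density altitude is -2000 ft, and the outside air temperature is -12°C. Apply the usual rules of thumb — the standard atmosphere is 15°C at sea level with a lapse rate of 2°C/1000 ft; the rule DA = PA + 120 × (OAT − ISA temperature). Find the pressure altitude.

DA = PA + 120 × (OAT − (15 − 2·PA/1000)) = PA + 120·OAT − 1800 + 0.24·PA = 1.24·PA + 120·OAT − 1800.
So 1.24·PA = -2000 − 120 × (-12) + 1800 = 1240.
PA = 1240 / 1.24 = 1000 ft.

1000 ft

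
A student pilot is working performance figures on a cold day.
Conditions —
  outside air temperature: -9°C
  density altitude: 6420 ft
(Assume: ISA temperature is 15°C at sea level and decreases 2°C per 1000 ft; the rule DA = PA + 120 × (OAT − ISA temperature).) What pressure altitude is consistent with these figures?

DA = PA + 120 × (OAT − (15 − 2·PA/1000)) = PA + 120·OAT − 1800 + 0.24·PA = 1.24·PA + 120·OAT − 1800.
So 1.24·PA = 6420 − 120 × (-9) + 1800 = 9300.
PA = 9300 / 1.24 = 7500 ft.

7500 ft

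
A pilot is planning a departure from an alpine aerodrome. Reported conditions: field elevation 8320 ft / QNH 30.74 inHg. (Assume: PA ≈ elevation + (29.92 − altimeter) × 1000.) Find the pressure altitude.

7500 ft

Pressure correction = (29.92 − 30.74) × 1000 = -820 ft.
Pressure altitude = 8320 + (-820) = 7500 ft.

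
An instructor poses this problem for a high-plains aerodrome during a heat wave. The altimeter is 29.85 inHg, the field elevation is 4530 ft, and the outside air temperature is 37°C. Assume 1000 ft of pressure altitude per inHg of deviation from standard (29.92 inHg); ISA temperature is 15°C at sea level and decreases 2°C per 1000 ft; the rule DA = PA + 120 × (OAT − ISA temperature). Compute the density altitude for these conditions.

Pressure altitude = 4530 + (29.92 − 29.85) × 1000 = 4530 + (+70) = 4600 ft.
ISA temperature at 4600 ft = 15 − 2 × (4600/1000) = 5.8°C.
ISA deviation = 37 − 5.8 = +31.2°C.
Density altitude = 4600 + 120 × (31.2) = 8344 ft.

8344 ft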